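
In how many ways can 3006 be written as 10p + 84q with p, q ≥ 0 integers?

gcd(84, 10) = 2  (84 = 8×10 + 4, 10 = 2×4 + 2, 4 = 2×2).
Back-substituting, 10×(17) + 84×(-2) = 2.
Scale by 1503: one solution is (25551, -3006). Reduce p mod 42: (15, 34).
General: p = 15 + 42t, q = 34 - 5t.
p ≥ 0 ⇒ t ≥ 0; q ≥ 0 ⇒ t ≤ 6. So t ∈ [0, 6]: 7 solutions.

7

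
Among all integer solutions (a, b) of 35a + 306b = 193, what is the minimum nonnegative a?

gcd(306, 35) = 1  (306 = 8×35 + 26, 35 = 1×26 + 9, 26 = 2×9 + 8, 9 = 1×8 + 1, 8 = 8×1).
1 divides 193, so solutions exist.
Back-substituting, 35×(35) + 306×(-4) = 1.
Scale by 193/1 = 193: (a₀, b₀) = (6755, -772).
General solution: a = 6755 + 306t, b = -772 - 35t for integer t.
a ≥ 0: smallest is 6755 mod 306 = 23 (at t = -22), with b = -2.

23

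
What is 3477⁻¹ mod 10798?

7385

gcd(10798, 3477) = 1.
By Bézout, 3477×(-3413) + 10798×(1099) = 1.
So 3477×-3413 ≡ 1 (mod 10798), and -3413 mod 10798 = 7385.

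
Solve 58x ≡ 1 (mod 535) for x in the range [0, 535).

452

gcd(535, 58) = 1.
By Bézout, 58·(-83) + 535·(9) = 1.
So 58·-83 ≡ 1 (mod 535), and -83 mod 535 = 452.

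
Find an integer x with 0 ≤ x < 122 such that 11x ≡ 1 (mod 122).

gcd(122, 11):
  122 = 11*11 + 1
  11 = 11*1
so gcd(122, 11) = 1.
Back-substitute for Bézout coefficients:
  1 = 122 - 11*11
  ... = 11*(-11) + 122*(1)
So 11*-11 ≡ 1 (mod 122), and -11 mod 122 = 111.

111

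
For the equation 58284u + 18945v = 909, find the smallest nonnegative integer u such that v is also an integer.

gcd(58284, 18945):
  58284 = 3·18945 + 1449
  18945 = 13·1449 + 108
  1449 = 13·108 + 45
  108 = 2·45 + 18
  45 = 2·18 + 9
  18 = 2·9
so gcd(58284, 18945) = 9.
9 divides 909, so solutions exist.
Back-substitute for Bézout coefficients:
  9 = 45 - 2·18
  ... = 58284·(876) + 18945·(-2695)
Scale by 909/9 = 101: (u₀, v₀) = (88476, -272195).
General solution: u = 88476 + 2105t, v = -272195 - 6476t for integer t.
u ≥ 0: smallest is 88476 mod 2105 = 66 (at t = -42), with v = -203.

66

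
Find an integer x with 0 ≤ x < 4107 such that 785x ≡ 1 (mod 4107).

gcd(4107, 785) = 1  (4107 = 5*785 + 182, 785 = 4*182 + 57, 182 = 3*57 + 11, 57 = 5*11 + 2, 11 = 5*2 + 1, 2 = 2*1).
Back-substituting, 785*(-1873) + 4107*(358) = 1.
So 785*-1873 ≡ 1 (mod 4107), and -1873 mod 4107 = 2234.

2234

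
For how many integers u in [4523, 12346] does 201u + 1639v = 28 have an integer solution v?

5

gcd(1639, 201) = 1.
By Bézout, 201*(-106) + 1639*(13) = 1.
Particular solution: (310, -38).
General solution: u = 310 + 1639t, v = -38 - 201t for integer t.
4523 ≤ 310 + 1639t ≤ 12346 gives t ∈ [3, 7], which is 5 values.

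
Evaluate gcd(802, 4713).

gcd(4713, 802):
  4713 = 5*802 + 703
  802 = 1*703 + 99
  703 = 7*99 + 10
  99 = 9*10 + 9
  10 = 1*9 + 1
  9 = 9*1
so gcd(4713, 802) = 1.

1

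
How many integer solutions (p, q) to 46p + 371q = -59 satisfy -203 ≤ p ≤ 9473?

gcd(371, 46) = 1  (371 = 8×46 + 3, 46 = 15×3 + 1, 3 = 3×1).
Back-substituting, 46×(121) + 371×(-15) = 1.
Scale by -59: particular solution (-7139, 885); reduce p mod 371: (281, -35).
General solution: p = 281 + 371t, q = -35 - 46t for integer t.
-203 ≤ 281 + 371t ≤ 9473 gives t ∈ [-1, 24], which is 26 values.

26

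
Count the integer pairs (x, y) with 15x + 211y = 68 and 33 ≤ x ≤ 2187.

10

gcd(211, 15):
  211 = 14*15 + 1
  15 = 15*1
so gcd(211, 15) = 1.
Back-substitute for Bézout coefficients:
  1 = 211 - 14*15
  ... = 15*(-14) + 211*(1)
Scale by 68: particular solution (-952, 68); reduce x mod 211: (103, -7).
General solution: x = 103 + 211t, y = -7 - 15t for integer t.
33 ≤ 103 + 211t ≤ 2187 gives t ∈ [0, 9], which is 10 values.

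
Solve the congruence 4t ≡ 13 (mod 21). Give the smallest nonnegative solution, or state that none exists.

19

gcd(21, 4) = 1  (21 = 5*4 + 1, 4 = 4*1).
1 divides 13, so solutions exist.
Back-substituting, 4*(-5) + 21*(1) = 1.
So 4*(-5) ≡ 1 (mod 21); multiply by 13: t ≡ -65 (mod 21).
Smallest nonnegative: t = -65 mod 21 = 19.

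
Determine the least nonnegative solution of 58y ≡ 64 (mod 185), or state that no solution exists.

33

gcd(185, 58) = 1.
1 divides 64, so solutions exist.
By Bézout, 58·(67) + 185·(-21) = 1.
So 58·(67) ≡ 1 (mod 185); multiply by 64: y ≡ 4288 (mod 185).
Smallest nonnegative: y = 4288 mod 185 = 33.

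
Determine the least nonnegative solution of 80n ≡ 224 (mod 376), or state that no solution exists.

31

gcd(376, 80) = 8  (376 = 4×80 + 56, 80 = 1×56 + 24, 56 = 2×24 + 8, 24 = 3×8).
8 divides 224, so solutions exist.
Back-substituting, 80×(-14) + 376×(3) = 8.
So 80×(-14) ≡ 8 (mod 376); multiply by 28: n ≡ -392 (mod 47).
Smallest nonnegative: n = -392 mod 47 = 31.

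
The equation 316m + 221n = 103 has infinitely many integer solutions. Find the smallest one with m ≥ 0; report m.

29

gcd(316, 221):
  316 = 1*221 + 95
  221 = 2*95 + 31
  95 = 3*31 + 2
  31 = 15*2 + 1
  2 = 2*1
so gcd(316, 221) = 1.
1 divides 103, so solutions exist.
Back-substitute for Bézout coefficients:
  1 = 31 - 15*2
  ... = 316*(-107) + 221*(153)
Scale by 103/1 = 103: (m₀, n₀) = (-11021, 15759).
General solution: m = -11021 + 221t, n = 15759 - 316t for integer t.
m ≥ 0: smallest is -11021 mod 221 = 29 (at t = 50), with n = -41.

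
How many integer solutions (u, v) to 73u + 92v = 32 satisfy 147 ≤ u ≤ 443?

3

gcd(92, 73) = 1.
By Bézout, 73·(29) + 92·(-23) = 1.
Particular solution: (8, -6).
General solution: u = 8 + 92t, v = -6 - 73t for integer t.
147 ≤ 8 + 92t ≤ 443 gives t ∈ [2, 4], which is 3 values.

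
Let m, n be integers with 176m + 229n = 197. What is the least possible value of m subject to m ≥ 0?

gcd(229, 176) = 1  (229 = 1*176 + 53, 176 = 3*53 + 17, 53 = 3*17 + 2, 17 = 8*2 + 1, 2 = 2*1).
1 divides 197, so solutions exist.
Back-substituting, 176*(108) + 229*(-83) = 1.
Scale by 197/1 = 197: (m₀, n₀) = (21276, -16351).
General solution: m = 21276 + 229t, n = -16351 - 176t for integer t.
m ≥ 0: smallest is 21276 mod 229 = 208 (at t = -92), with n = -159.

208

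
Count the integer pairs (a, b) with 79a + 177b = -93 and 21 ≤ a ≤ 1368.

gcd(177, 79):
  177 = 2*79 + 19
  79 = 4*19 + 3
  19 = 6*3 + 1
  3 = 3*1
so gcd(177, 79) = 1.
Back-substitute for Bézout coefficients:
  1 = 19 - 6*3
  ... = 79*(-56) + 177*(25)
Scale by -93: particular solution (5208, -2325); reduce a mod 177: (75, -34).
General solution: a = 75 + 177t, b = -34 - 79t for integer t.
21 ≤ 75 + 177t ≤ 1368 gives t ∈ [0, 7], which is 8 values.

8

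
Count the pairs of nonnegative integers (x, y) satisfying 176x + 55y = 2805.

4

gcd(176, 55) = 11.
By Bézout, 176·(1) + 55·(-3) = 11.
One solution: (0, 51).
General: x = 0 + 5t, y = 51 - 16t.
x ≥ 0 ⇒ t ≥ 0; y ≥ 0 ⇒ t ≤ 3. So t ∈ [0, 3]: 4 solutions.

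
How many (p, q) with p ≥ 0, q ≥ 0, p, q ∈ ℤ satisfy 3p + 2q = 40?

7

gcd(3, 2):
  3 = 1*2 + 1
  2 = 2*1
so gcd(3, 2) = 1.
Back-substitute for Bézout coefficients:
  1 = 3 - 1*2
  ... = 3*(1) + 2*(-1)
Scale by 40: one solution is (40, -40). Reduce p mod 2: (0, 20).
General: p = 0 + 2t, q = 20 - 3t.
p ≥ 0 ⇒ t ≥ 0; q ≥ 0 ⇒ t ≤ 6. So t ∈ [0, 6]: 7 solutions.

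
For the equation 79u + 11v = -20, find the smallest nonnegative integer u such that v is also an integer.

1

gcd(79, 11) = 1  (79 = 7*11 + 2, 11 = 5*2 + 1, 2 = 2*1).
1 divides -20, so solutions exist.
Back-substituting, 79*(-5) + 11*(36) = 1.
Scale by -20/1 = -20: (u₀, v₀) = (100, -720).
General solution: u = 100 + 11t, v = -720 - 79t for integer t.
u ≥ 0: smallest is 100 mod 11 = 1 (at t = -9), with v = -9.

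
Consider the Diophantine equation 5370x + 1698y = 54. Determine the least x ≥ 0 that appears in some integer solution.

gcd(5370, 1698):
  5370 = 3·1698 + 276
  1698 = 6·276 + 42
  276 = 6·42 + 24
  42 = 1·24 + 18
  24 = 1·18 + 6
  18 = 3·6
so gcd(5370, 1698) = 6.
6 divides 54, so solutions exist.
Back-substitute for Bézout coefficients:
  6 = 24 - 1·18
  ... = 5370·(80) + 1698·(-253)
Scale by 54/6 = 9: (x₀, y₀) = (720, -2277).
General solution: x = 720 + 283t, y = -2277 - 895t for integer t.
x ≥ 0: smallest is 720 mod 283 = 154 (at t = -2), with y = -487.

154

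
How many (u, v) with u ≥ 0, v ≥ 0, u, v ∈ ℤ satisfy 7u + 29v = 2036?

gcd(29, 7) = 1  (29 = 4×7 + 1, 7 = 7×1).
Back-substituting, 7×(-4) + 29×(1) = 1.
Scale by 2036: one solution is (-8144, 2036). Reduce u mod 29: (5, 69).
General: u = 5 + 29t, v = 69 - 7t.
u ≥ 0 ⇒ t ≥ 0; v ≥ 0 ⇒ t ≤ 9. So t ∈ [0, 9]: 10 solutions.

10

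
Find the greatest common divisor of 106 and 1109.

1

gcd(1109, 106):
  1109 = 10·106 + 49
  106 = 2·49 + 8
  49 = 6·8 + 1
  8 = 8·1
so gcd(1109, 106) = 1.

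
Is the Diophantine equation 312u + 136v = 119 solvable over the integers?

gcd(312, 136) = 8  (312 = 2*136 + 40, 136 = 3*40 + 16, 40 = 2*16 + 8, 16 = 2*8).
8 does not divide 119 (remainder 7), so no integer solutions.

no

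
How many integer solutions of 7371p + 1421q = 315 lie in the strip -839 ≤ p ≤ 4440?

26

gcd(7371, 1421) = 7  (7371 = 5×1421 + 266, 1421 = 5×266 + 91, 266 = 2×91 + 84, 91 = 1×84 + 7, 84 = 12×7).
Back-substituting, 7371×(-16) + 1421×(83) = 7.
Scale by 45: particular solution (-720, 3735); reduce p mod 203: (92, -477).
General solution: p = 92 + 203t, q = -477 - 1053t for integer t.
-839 ≤ 92 + 203t ≤ 4440 gives t ∈ [-4, 21], which is 26 values.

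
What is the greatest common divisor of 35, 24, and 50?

gcd(35, 24) = 1  (35 = 1×24 + 11, 24 = 2×11 + 2, 11 = 5×2 + 1, 2 = 2×1).
gcd(1, 50) = 1.

1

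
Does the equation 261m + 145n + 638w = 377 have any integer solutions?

gcd(261, 145) = 29  (261 = 1*145 + 116, 145 = 1*116 + 29, 116 = 4*29).
gcd(29, 638) = 29.
29 divides 377, so integer solutions exist.

yes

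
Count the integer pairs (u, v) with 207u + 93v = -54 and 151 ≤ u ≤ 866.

gcd(207, 93) = 3.
By Bézout, 207·(9) + 93·(-20) = 3.
Particular solution: (24, -54).
General solution: u = 24 + 31t, v = -54 - 69t for integer t.
151 ≤ 24 + 31t ≤ 866 gives t ∈ [5, 27], which is 23 values.

23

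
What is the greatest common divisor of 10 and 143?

gcd(143, 10):
  143 = 14·10 + 3
  10 = 3·3 + 1
  3 = 3·1
so gcd(143, 10) = 1.

1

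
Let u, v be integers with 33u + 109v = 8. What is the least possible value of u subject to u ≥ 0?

gcd(109, 33) = 1.
1 divides 8, so solutions exist.
By Bézout, 33·(-33) + 109·(10) = 1.
Scale by 8/1 = 8: (u₀, v₀) = (-264, 80).
General solution: u = -264 + 109t, v = 80 - 33t for integer t.
u ≥ 0: smallest is -264 mod 109 = 63 (at t = 3), with v = -19.

63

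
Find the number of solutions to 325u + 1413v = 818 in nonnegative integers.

gcd(1413, 325) = 1.
By Bézout, 325·(100) + 1413·(-23) = 1.
One solution: (1259, -289).
General: u = 1259 + 1413t, v = -289 - 325t.
u ≥ 0 ⇒ t ≥ 0; v ≥ 0 ⇒ t ≤ -1. So t ∈ [0, -1]: 0 solutions.

0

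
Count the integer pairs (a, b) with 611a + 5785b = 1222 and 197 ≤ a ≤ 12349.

27

gcd(5785, 611):
  5785 = 9·611 + 286
  611 = 2·286 + 39
  286 = 7·39 + 13
  39 = 3·13
so gcd(5785, 611) = 13.
Back-substitute for Bézout coefficients:
  13 = 286 - 7·39
  ... = 611·(-142) + 5785·(15)
Scale by 94: particular solution (-13348, 1410); reduce a mod 445: (2, 0).
General solution: a = 2 + 445t, b = 0 - 47t for integer t.
197 ≤ 2 + 445t ≤ 12349 gives t ∈ [1, 27], which is 27 values.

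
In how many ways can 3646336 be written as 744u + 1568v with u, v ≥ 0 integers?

gcd(1568, 744) = 8.
By Bézout, 744·(-59) + 1568·(28) = 8.
One solution: (60, 2297).
General: u = 60 + 196t, v = 2297 - 93t.
u ≥ 0 ⇒ t ≥ 0; v ≥ 0 ⇒ t ≤ 24. So t ∈ [0, 24]: 25 solutions.

25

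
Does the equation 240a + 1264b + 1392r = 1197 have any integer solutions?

gcd(1264, 240) = 16  (1264 = 5·240 + 64, 240 = 3·64 + 48, 64 = 1·48 + 16, 48 = 3·16).
gcd(16, 1392) = 16.
16 does not divide 1197 (remainder 13), so no integer solutions.

no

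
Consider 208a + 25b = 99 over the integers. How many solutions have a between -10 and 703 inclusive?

gcd(208, 25) = 1  (208 = 8·25 + 8, 25 = 3·8 + 1, 8 = 8·1).
Back-substituting, 208·(-3) + 25·(25) = 1.
Scale by 99: particular solution (-297, 2475); reduce a mod 25: (3, -21).
General solution: a = 3 + 25t, b = -21 - 208t for integer t.
-10 ≤ 3 + 25t ≤ 703 gives t ∈ [0, 28], which is 29 values.

29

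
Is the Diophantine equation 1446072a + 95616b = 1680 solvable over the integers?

gcd(1446072, 95616) = 24.
24 divides 1680, so integer solutions exist.

yes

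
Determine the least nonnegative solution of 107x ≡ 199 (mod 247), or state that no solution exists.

gcd(247, 107) = 1  (247 = 2×107 + 33, 107 = 3×33 + 8, 33 = 4×8 + 1, 8 = 8×1).
1 divides 199, so solutions exist.
Back-substituting, 107×(-30) + 247×(13) = 1.
So 107×(-30) ≡ 1 (mod 247); multiply by 199: x ≡ -5970 (mod 247).
Smallest nonnegative: x = -5970 mod 247 = 205.

205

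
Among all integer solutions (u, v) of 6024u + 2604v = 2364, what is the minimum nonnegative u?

38

gcd(6024, 2604) = 12  (6024 = 2×2604 + 816, 2604 = 3×816 + 156, 816 = 5×156 + 36, 156 = 4×36 + 12, 36 = 3×12).
12 divides 2364, so solutions exist.
Back-substituting, 6024×(-67) + 2604×(155) = 12.
Scale by 2364/12 = 197: (u₀, v₀) = (-13199, 30535).
General solution: u = -13199 + 217t, v = 30535 - 502t for integer t.
u ≥ 0: smallest is -13199 mod 217 = 38 (at t = 61), with v = -87.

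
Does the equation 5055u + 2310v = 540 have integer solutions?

yes

gcd(5055, 2310) = 15.
15 divides 540, so integer solutions exist.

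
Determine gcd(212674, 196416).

22

gcd(212674, 196416):
  212674 = 1·196416 + 16258
  196416 = 12·16258 + 1320
  16258 = 12·1320 + 418
  1320 = 3·418 + 66
  418 = 6·66 + 22
  66 = 3·22
so gcd(212674, 196416) = 22.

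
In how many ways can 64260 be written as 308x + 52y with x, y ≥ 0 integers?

16

gcd(308, 52):
  308 = 5*52 + 48
  52 = 1*48 + 4
  48 = 12*4
so gcd(308, 52) = 4.
Back-substitute for Bézout coefficients:
  4 = 52 - 1*48
  ... = 308*(-1) + 52*(6)
Scale by 16065: one solution is (-16065, 96390). Reduce x mod 13: (3, 1218).
General: x = 3 + 13t, y = 1218 - 77t.
x ≥ 0 ⇒ t ≥ 0; y ≥ 0 ⇒ t ≤ 15. So t ∈ [0, 15]: 16 solutions.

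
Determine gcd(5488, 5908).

gcd(5908, 5488):
  5908 = 1*5488 + 420
  5488 = 13*420 + 28
  420 = 15*28
so gcd(5908, 5488) = 28.

28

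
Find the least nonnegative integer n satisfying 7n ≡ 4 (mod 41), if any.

24

gcd(41, 7) = 1.
1 divides 4, so solutions exist.
By Bézout, 7·(6) + 41·(-1) = 1.
So 7·(6) ≡ 1 (mod 41); multiply by 4: n ≡ 24 (mod 41).
Smallest nonnegative: n = 24 mod 41 = 24.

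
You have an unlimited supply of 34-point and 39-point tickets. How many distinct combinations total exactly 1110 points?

Need nonnegative integers with 34j + 39k = 1110.
gcd(34, 39) = 1, and 34·(-8) + 39·(7) = 1.
So (j₀, k₀) = (-8880, 7770); general j = -8880 + 39t, k = 7770 - 34t.
j ≥ 0 ⇒ t ≥ 228; k ≥ 0 ⇒ t ≤ 228. That's 1 value of t.

1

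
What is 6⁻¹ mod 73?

gcd(73, 6):
  73 = 12×6 + 1
  6 = 6×1
so gcd(73, 6) = 1.
Back-substitute for Bézout coefficients:
  1 = 73 - 12×6
  ... = 6×(-12) + 73×(1)
So 6×-12 ≡ 1 (mod 73), and -12 mod 73 = 61.

61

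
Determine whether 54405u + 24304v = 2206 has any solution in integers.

no

gcd(54405, 24304) = 31  (54405 = 2×24304 + 5797, 24304 = 4×5797 + 1116, 5797 = 5×1116 + 217, 1116 = 5×217 + 31, 217 = 7×31).
31 does not divide 2206 (remainder 5), so no integer solutions.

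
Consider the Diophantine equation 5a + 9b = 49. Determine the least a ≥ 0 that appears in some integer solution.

8

gcd(9, 5):
  9 = 1·5 + 4
  5 = 1·4 + 1
  4 = 4·1
so gcd(9, 5) = 1.
1 divides 49, so solutions exist.
Back-substitute for Bézout coefficients:
  1 = 5 - 1·4
  ... = 5·(2) + 9·(-1)
Scale by 49/1 = 49: (a₀, b₀) = (98, -49).
General solution: a = 98 + 9t, b = -49 - 5t for integer t.
a ≥ 0: smallest is 98 mod 9 = 8 (at t = -10), with b = 1.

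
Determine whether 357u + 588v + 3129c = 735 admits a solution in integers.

gcd(588, 357) = 21.
gcd(21, 3129) = 21.
21 divides 735, so integer solutions exist.

yes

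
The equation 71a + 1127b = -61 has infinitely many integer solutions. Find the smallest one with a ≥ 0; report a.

gcd(1127, 71):
  1127 = 15×71 + 62
  71 = 1×62 + 9
  62 = 6×9 + 8
  9 = 1×8 + 1
  8 = 8×1
so gcd(1127, 71) = 1.
1 divides -61, so solutions exist.
Back-substitute for Bézout coefficients:
  1 = 9 - 1×8
  ... = 71×(127) + 1127×(-8)
Scale by -61/1 = -61: (a₀, b₀) = (-7747, 488).
General solution: a = -7747 + 1127t, b = 488 - 71t for integer t.
a ≥ 0: smallest is -7747 mod 1127 = 142 (at t = 7), with b = -9.

142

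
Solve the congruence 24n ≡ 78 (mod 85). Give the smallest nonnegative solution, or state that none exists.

gcd(85, 24) = 1.
1 divides 78, so solutions exist.
By Bézout, 24*(39) + 85*(-11) = 1.
So 24*(39) ≡ 1 (mod 85); multiply by 78: n ≡ 3042 (mod 85).
Smallest nonnegative: n = 3042 mod 85 = 67.

67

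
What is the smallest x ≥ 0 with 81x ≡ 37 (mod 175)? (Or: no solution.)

gcd(175, 81) = 1.
1 divides 37, so solutions exist.
By Bézout, 81×(-54) + 175×(25) = 1.
So 81×(-54) ≡ 1 (mod 175); multiply by 37: x ≡ -1998 (mod 175).
Smallest nonnegative: x = -1998 mod 175 = 102.

102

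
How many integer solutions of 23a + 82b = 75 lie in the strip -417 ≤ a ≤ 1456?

gcd(82, 23) = 1  (82 = 3·23 + 13, 23 = 1·13 + 10, 13 = 1·10 + 3, 10 = 3·3 + 1, 3 = 3·1).
Back-substituting, 23·(25) + 82·(-7) = 1.
Scale by 75: particular solution (1875, -525); reduce a mod 82: (71, -19).
General solution: a = 71 + 82t, b = -19 - 23t for integer t.
-417 ≤ 71 + 82t ≤ 1456 gives t ∈ [-5, 16], which is 22 values.

22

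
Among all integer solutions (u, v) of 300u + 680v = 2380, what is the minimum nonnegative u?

17

gcd(680, 300) = 20.
20 divides 2380, so solutions exist.
By Bézout, 300*(-9) + 680*(4) = 20.
Scale by 2380/20 = 119: (u₀, v₀) = (-1071, 476).
General solution: u = -1071 + 34t, v = 476 - 15t for integer t.
u ≥ 0: smallest is -1071 mod 34 = 17 (at t = 32), with v = -4.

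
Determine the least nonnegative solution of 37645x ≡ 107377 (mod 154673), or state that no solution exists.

gcd(154673, 37645):
  154673 = 4·37645 + 4093
  37645 = 9·4093 + 808
  4093 = 5·808 + 53
  808 = 15·53 + 13
  53 = 4·13 + 1
  13 = 13·1
so gcd(154673, 37645) = 1.
1 divides 107377, so solutions exist.
Back-substitute for Bézout coefficients:
  1 = 53 - 4·13
  ... = 37645·(-11677) + 154673·(2842)
So 37645·(-11677) ≡ 1 (mod 154673); multiply by 107377: x ≡ -1253841229 (mod 154673).
Smallest nonnegative: x = -1253841229 mod 154673 = 92782.

92782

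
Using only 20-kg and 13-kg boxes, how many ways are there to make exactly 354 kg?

1

Need nonnegative integers with 20j + 13k = 354.
gcd(20, 13) = 1, and 20·(2) + 13·(-3) = 1.
So (j₀, k₀) = (708, -1062); general j = 708 + 13t, k = -1062 - 20t.
j ≥ 0 ⇒ t ≥ -54; k ≥ 0 ⇒ t ≤ -54. That's 1 value of t.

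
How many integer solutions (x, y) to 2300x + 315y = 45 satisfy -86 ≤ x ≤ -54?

0

gcd(2300, 315) = 5  (2300 = 7×315 + 95, 315 = 3×95 + 30, 95 = 3×30 + 5, 30 = 6×5).
Back-substituting, 2300×(10) + 315×(-73) = 5.
Scale by 9: particular solution (90, -657); reduce x mod 63: (27, -197).
General solution: x = 27 + 63t, y = -197 - 460t for integer t.
-86 ≤ 27 + 63t ≤ -54 gives t ∈ [-1, -2], which is 0 values.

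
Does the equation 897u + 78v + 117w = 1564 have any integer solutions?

no

gcd(897, 78) = 39  (897 = 11·78 + 39, 78 = 2·39).
gcd(39, 117) = 39.
39 does not divide 1564 (remainder 4), so no integer solutions.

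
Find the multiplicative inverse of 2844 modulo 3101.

1460

gcd(3101, 2844) = 1.
By Bézout, 2844*(1460) + 3101*(-1339) = 1.
So 2844*1460 ≡ 1 (mod 3101), and 1460 mod 3101 = 1460.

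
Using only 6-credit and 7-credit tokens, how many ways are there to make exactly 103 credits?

Need nonnegative integers with 6j + 7k = 103.
gcd(6, 7) = 1, and 6·(-1) + 7·(1) = 1.
So (j₀, k₀) = (-103, 103); general j = -103 + 7t, k = 103 - 6t.
j ≥ 0 ⇒ t ≥ 15; k ≥ 0 ⇒ t ≤ 17. That's 3 values of t.

3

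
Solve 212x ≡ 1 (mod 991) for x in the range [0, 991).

790

gcd(991, 212) = 1  (991 = 4*212 + 143, 212 = 1*143 + 69, 143 = 2*69 + 5, 69 = 13*5 + 4, 5 = 1*4 + 1, 4 = 4*1).
Back-substituting, 212*(-201) + 991*(43) = 1.
So 212*-201 ≡ 1 (mod 991), and -201 mod 991 = 790.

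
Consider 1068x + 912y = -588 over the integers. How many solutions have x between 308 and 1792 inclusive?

20

gcd(1068, 912) = 12  (1068 = 1×912 + 156, 912 = 5×156 + 132, 156 = 1×132 + 24, 132 = 5×24 + 12, 24 = 2×12).
Back-substituting, 1068×(-35) + 912×(41) = 12.
Scale by -49: particular solution (1715, -2009); reduce x mod 76: (43, -51).
General solution: x = 43 + 76t, y = -51 - 89t for integer t.
308 ≤ 43 + 76t ≤ 1792 gives t ∈ [4, 23], which is 20 values.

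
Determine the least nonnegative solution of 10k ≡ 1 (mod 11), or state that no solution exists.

gcd(11, 10):
  11 = 1×10 + 1
  10 = 10×1
so gcd(11, 10) = 1.
1 divides 1, so solutions exist.
Back-substitute for Bézout coefficients:
  1 = 11 - 1×10
  ... = 10×(-1) + 11×(1)
So 10×(-1) ≡ 1 (mod 11); multiply by 1: k ≡ -1 (mod 11).
Smallest nonnegative: k = -1 mod 11 = 10.

10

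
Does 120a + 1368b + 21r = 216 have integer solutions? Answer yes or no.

yes

gcd(1368, 120) = 24  (1368 = 11·120 + 48, 120 = 2·48 + 24, 48 = 2·24).
gcd(24, 21) = 3.
3 divides 216, so integer solutions exist.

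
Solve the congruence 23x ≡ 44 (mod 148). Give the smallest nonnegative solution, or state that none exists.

gcd(148, 23) = 1  (148 = 6·23 + 10, 23 = 2·10 + 3, 10 = 3·3 + 1, 3 = 3·1).
1 divides 44, so solutions exist.
Back-substituting, 23·(-45) + 148·(7) = 1.
So 23·(-45) ≡ 1 (mod 148); multiply by 44: x ≡ -1980 (mod 148).
Smallest nonnegative: x = -1980 mod 148 = 92.

92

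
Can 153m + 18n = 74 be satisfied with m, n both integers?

gcd(153, 18) = 9.
9 does not divide 74 (remainder 2), so no integer solutions.

no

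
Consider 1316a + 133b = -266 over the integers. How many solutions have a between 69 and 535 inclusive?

25

gcd(1316, 133) = 7.
By Bézout, 1316·(9) + 133·(-89) = 7.
Particular solution: (0, -2).
General solution: a = 0 + 19t, b = -2 - 188t for integer t.
69 ≤ 0 + 19t ≤ 535 gives t ∈ [4, 28], which is 25 values.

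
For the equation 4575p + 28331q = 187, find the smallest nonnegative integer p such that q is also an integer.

gcd(28331, 4575):
  28331 = 6·4575 + 881
  4575 = 5·881 + 170
  881 = 5·170 + 31
  170 = 5·31 + 15
  31 = 2·15 + 1
  15 = 15·1
so gcd(28331, 4575) = 1.
1 divides 187, so solutions exist.
Back-substitute for Bézout coefficients:
  1 = 31 - 2·15
  ... = 4575·(-1833) + 28331·(296)
Scale by 187/1 = 187: (p₀, q₀) = (-342771, 55352).
General solution: p = -342771 + 28331t, q = 55352 - 4575t for integer t.
p ≥ 0: smallest is -342771 mod 28331 = 25532 (at t = 13), with q = -4123.

25532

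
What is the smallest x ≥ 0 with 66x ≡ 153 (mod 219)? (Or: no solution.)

72

gcd(219, 66):
  219 = 3×66 + 21
  66 = 3×21 + 3
  21 = 7×3
so gcd(219, 66) = 3.
3 divides 153, so solutions exist.
Back-substitute for Bézout coefficients:
  3 = 66 - 3×21
  ... = 66×(10) + 219×(-3)
So 66×(10) ≡ 3 (mod 219); multiply by 51: x ≡ 510 (mod 73).
Smallest nonnegative: x = 510 mod 73 = 72.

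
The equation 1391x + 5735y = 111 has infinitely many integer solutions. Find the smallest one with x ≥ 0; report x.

1406

gcd(5735, 1391) = 1  (5735 = 4·1391 + 171, 1391 = 8·171 + 23, 171 = 7·23 + 10, 23 = 2·10 + 3, 10 = 3·3 + 1, 3 = 3·1).
1 divides 111, so solutions exist.
Back-substituting, 1391·(-1744) + 5735·(423) = 1.
Scale by 111/1 = 111: (x₀, y₀) = (-193584, 46953).
General solution: x = -193584 + 5735t, y = 46953 - 1391t for integer t.
x ≥ 0: smallest is -193584 mod 5735 = 1406 (at t = 34), with y = -341.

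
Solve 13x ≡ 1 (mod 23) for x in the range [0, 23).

gcd(23, 13) = 1.
By Bézout, 13·(-7) + 23·(4) = 1.
So 13·-7 ≡ 1 (mod 23), and -7 mod 23 = 16.

16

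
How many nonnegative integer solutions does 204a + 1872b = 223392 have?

gcd(1872, 204):
  1872 = 9×204 + 36
  204 = 5×36 + 24
  36 = 1×24 + 12
  24 = 2×12
so gcd(1872, 204) = 12.
Back-substitute for Bézout coefficients:
  12 = 36 - 1×24
  ... = 204×(-55) + 1872×(6)
Scale by 18616: one solution is (-1023880, 111696). Reduce a mod 156: (104, 108).
General: a = 104 + 156t, b = 108 - 17t.
a ≥ 0 ⇒ t ≥ 0; b ≥ 0 ⇒ t ≤ 6. So t ∈ [0, 6]: 7 solutions.

7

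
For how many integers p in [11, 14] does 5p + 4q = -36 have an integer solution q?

gcd(5, 4) = 1.
By Bézout, 5*(1) + 4*(-1) = 1.
Particular solution: (0, -9).
General solution: p = 0 + 4t, q = -9 - 5t for integer t.
11 ≤ 0 + 4t ≤ 14 gives t ∈ [3, 3], which is 1 value.

1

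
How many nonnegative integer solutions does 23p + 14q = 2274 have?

7

gcd(23, 14) = 1.
By Bézout, 23*(-3) + 14*(5) = 1.
One solution: (10, 146).
General: p = 10 + 14t, q = 146 - 23t.
p ≥ 0 ⇒ t ≥ 0; q ≥ 0 ⇒ t ≤ 6. So t ∈ [0, 6]: 7 solutions.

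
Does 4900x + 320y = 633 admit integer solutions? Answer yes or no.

gcd(4900, 320) = 20  (4900 = 15·320 + 100, 320 = 3·100 + 20, 100 = 5·20).
20 does not divide 633 (remainder 13), so no integer solutions.

no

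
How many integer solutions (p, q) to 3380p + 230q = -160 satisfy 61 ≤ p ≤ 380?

gcd(3380, 230) = 10  (3380 = 14*230 + 160, 230 = 1*160 + 70, 160 = 2*70 + 20, 70 = 3*20 + 10, 20 = 2*10).
Back-substituting, 3380*(-10) + 230*(147) = 10.
Scale by -16: particular solution (160, -2352); reduce p mod 23: (22, -324).
General solution: p = 22 + 23t, q = -324 - 338t for integer t.
61 ≤ 22 + 23t ≤ 380 gives t ∈ [2, 15], which is 14 values.

14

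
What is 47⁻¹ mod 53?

gcd(53, 47):
  53 = 1×47 + 6
  47 = 7×6 + 5
  6 = 1×5 + 1
  5 = 5×1
so gcd(53, 47) = 1.
Back-substitute for Bézout coefficients:
  1 = 6 - 1×5
  ... = 47×(-9) + 53×(8)
So 47×-9 ≡ 1 (mod 53), and -9 mod 53 = 44.

44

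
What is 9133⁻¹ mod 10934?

gcd(10934, 9133) = 1.
By Bézout, 9133×(-4869) + 10934×(4067) = 1.
So 9133×-4869 ≡ 1 (mod 10934), and -4869 mod 10934 = 6065.

6065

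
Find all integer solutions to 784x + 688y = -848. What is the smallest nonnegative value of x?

27

gcd(784, 688):
  784 = 1*688 + 96
  688 = 7*96 + 16
  96 = 6*16
so gcd(784, 688) = 16.
16 divides -848, so solutions exist.
Back-substitute for Bézout coefficients:
  16 = 688 - 7*96
  ... = 784*(-7) + 688*(8)
Scale by -848/16 = -53: (x₀, y₀) = (371, -424).
General solution: x = 371 + 43t, y = -424 - 49t for integer t.
x ≥ 0: smallest is 371 mod 43 = 27 (at t = -8), with y = -32.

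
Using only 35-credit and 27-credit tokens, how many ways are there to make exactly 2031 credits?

Need nonnegative integers with 35j + 27k = 2031.
gcd(35, 27) = 1, and 35·(-10) + 27·(13) = 1.
So (j₀, k₀) = (-20310, 26403); general j = -20310 + 27t, k = 26403 - 35t.
j ≥ 0 ⇒ t ≥ 753; k ≥ 0 ⇒ t ≤ 754. That's 2 values of t.

2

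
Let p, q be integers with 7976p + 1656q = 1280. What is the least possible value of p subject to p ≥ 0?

181

gcd(7976, 1656) = 8  (7976 = 4·1656 + 1352, 1656 = 1·1352 + 304, 1352 = 4·304 + 136, 304 = 2·136 + 32, 136 = 4·32 + 8, 32 = 4·8).
8 divides 1280, so solutions exist.
Back-substituting, 7976·(49) + 1656·(-236) = 8.
Scale by 1280/8 = 160: (p₀, q₀) = (7840, -37760).
General solution: p = 7840 + 207t, q = -37760 - 997t for integer t.
p ≥ 0: smallest is 7840 mod 207 = 181 (at t = -37), with q = -871.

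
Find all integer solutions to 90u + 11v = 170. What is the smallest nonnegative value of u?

gcd(90, 11):
  90 = 8·11 + 2
  11 = 5·2 + 1
  2 = 2·1
so gcd(90, 11) = 1.
1 divides 170, so solutions exist.
Back-substitute for Bézout coefficients:
  1 = 11 - 5·2
  ... = 90·(-5) + 11·(41)
Scale by 170/1 = 170: (u₀, v₀) = (-850, 6970).
General solution: u = -850 + 11t, v = 6970 - 90t for integer t.
u ≥ 0: smallest is -850 mod 11 = 8 (at t = 78), with v = -50.

8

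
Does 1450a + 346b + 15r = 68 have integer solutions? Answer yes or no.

gcd(1450, 346) = 2.
gcd(2, 15) = 1.
1 divides 68, so integer solutions exist.

yes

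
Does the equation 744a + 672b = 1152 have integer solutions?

gcd(744, 672):
  744 = 1×672 + 72
  672 = 9×72 + 24
  72 = 3×24
so gcd(744, 672) = 24.
24 divides 1152, so integer solutions exist.

yes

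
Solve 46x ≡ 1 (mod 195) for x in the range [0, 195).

106

gcd(195, 46) = 1  (195 = 4·46 + 11, 46 = 4·11 + 2, 11 = 5·2 + 1, 2 = 2·1).
Back-substituting, 46·(-89) + 195·(21) = 1.
So 46·-89 ≡ 1 (mod 195), and -89 mod 195 = 106.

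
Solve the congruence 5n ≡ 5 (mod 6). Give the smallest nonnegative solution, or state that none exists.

gcd(6, 5) = 1.
1 divides 5, so solutions exist.
By Bézout, 5·(-1) + 6·(1) = 1.
So 5·(-1) ≡ 1 (mod 6); multiply by 5: n ≡ -5 (mod 6).
Smallest nonnegative: n = -5 mod 6 = 1.

1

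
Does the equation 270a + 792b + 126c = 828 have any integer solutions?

yes

gcd(792, 270) = 18  (792 = 2*270 + 252, 270 = 1*252 + 18, 252 = 14*18).
gcd(18, 126) = 18.
18 divides 828, so integer solutions exist.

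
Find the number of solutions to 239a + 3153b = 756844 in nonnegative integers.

1

gcd(3153, 239) = 1.
By Bézout, 239*(-343) + 3153*(26) = 1.
One solution: (1610, 118).
General: a = 1610 + 3153t, b = 118 - 239t.
a ≥ 0 ⇒ t ≥ 0; b ≥ 0 ⇒ t ≤ 0. So t ∈ [0, 0]: 1 solution.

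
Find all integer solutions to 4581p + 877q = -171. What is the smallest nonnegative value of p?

460

gcd(4581, 877) = 1  (4581 = 5*877 + 196, 877 = 4*196 + 93, 196 = 2*93 + 10, 93 = 9*10 + 3, 10 = 3*3 + 1, 3 = 3*1).
1 divides -171, so solutions exist.
Back-substituting, 4581*(264) + 877*(-1379) = 1.
Scale by -171/1 = -171: (p₀, q₀) = (-45144, 235809).
General solution: p = -45144 + 877t, q = 235809 - 4581t for integer t.
p ≥ 0: smallest is -45144 mod 877 = 460 (at t = 52), with q = -2403.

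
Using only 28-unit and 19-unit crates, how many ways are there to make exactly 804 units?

Need nonnegative integers with 28j + 19k = 804.
gcd(28, 19) = 1, and 28·(-2) + 19·(3) = 1.
So (j₀, k₀) = (-1608, 2412); general j = -1608 + 19t, k = 2412 - 28t.
j ≥ 0 ⇒ t ≥ 85; k ≥ 0 ⇒ t ≤ 86. That's 2 values of t.

2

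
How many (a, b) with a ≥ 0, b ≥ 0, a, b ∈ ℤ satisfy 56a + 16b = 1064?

10

gcd(56, 16) = 8  (56 = 3×16 + 8, 16 = 2×8).
Back-substituting, 56×(1) + 16×(-3) = 8.
Scale by 133: one solution is (133, -399). Reduce a mod 2: (1, 63).
General: a = 1 + 2t, b = 63 - 7t.
a ≥ 0 ⇒ t ≥ 0; b ≥ 0 ⇒ t ≤ 9. So t ∈ [0, 9]: 10 solutions.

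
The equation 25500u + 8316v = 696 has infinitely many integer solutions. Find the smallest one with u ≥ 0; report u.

634

gcd(25500, 8316):
  25500 = 3*8316 + 552
  8316 = 15*552 + 36
  552 = 15*36 + 12
  36 = 3*12
so gcd(25500, 8316) = 12.
12 divides 696, so solutions exist.
Back-substitute for Bézout coefficients:
  12 = 552 - 15*36
  ... = 25500*(226) + 8316*(-693)
Scale by 696/12 = 58: (u₀, v₀) = (13108, -40194).
General solution: u = 13108 + 693t, v = -40194 - 2125t for integer t.
u ≥ 0: smallest is 13108 mod 693 = 634 (at t = -18), with v = -1944.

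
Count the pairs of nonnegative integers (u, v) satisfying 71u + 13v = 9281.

gcd(71, 13):
  71 = 5·13 + 6
  13 = 2·6 + 1
  6 = 6·1
so gcd(71, 13) = 1.
Back-substitute for Bézout coefficients:
  1 = 13 - 2·6
  ... = 71·(-2) + 13·(11)
Scale by 9281: one solution is (-18562, 102091). Reduce u mod 13: (2, 703).
General: u = 2 + 13t, v = 703 - 71t.
u ≥ 0 ⇒ t ≥ 0; v ≥ 0 ⇒ t ≤ 9. So t ∈ [0, 9]: 10 solutions.

10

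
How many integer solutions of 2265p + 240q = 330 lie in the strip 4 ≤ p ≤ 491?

gcd(2265, 240) = 15.
By Bézout, 2265×(7) + 240×(-66) = 15.
Particular solution: (10, -93).
General solution: p = 10 + 16t, q = -93 - 151t for integer t.
4 ≤ 10 + 16t ≤ 491 gives t ∈ [0, 30], which is 31 values.

31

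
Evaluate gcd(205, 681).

1

gcd(681, 205):
  681 = 3·205 + 66
  205 = 3·66 + 7
  66 = 9·7 + 3
  7 = 2·3 + 1
  3 = 3·1
so gcd(681, 205) = 1.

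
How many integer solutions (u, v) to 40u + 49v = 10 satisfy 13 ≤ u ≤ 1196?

24

gcd(49, 40) = 1.
By Bézout, 40·(-11) + 49·(9) = 1.
Particular solution: (37, -30).
General solution: u = 37 + 49t, v = -30 - 40t for integer t.
13 ≤ 37 + 49t ≤ 1196 gives t ∈ [0, 23], which is 24 values.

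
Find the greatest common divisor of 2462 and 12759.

1

gcd(12759, 2462) = 1  (12759 = 5×2462 + 449, 2462 = 5×449 + 217, 449 = 2×217 + 15, 217 = 14×15 + 7, 15 = 2×7 + 1, 7 = 7×1).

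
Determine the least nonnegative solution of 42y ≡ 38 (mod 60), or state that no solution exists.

gcd(60, 42) = 6  (60 = 1×42 + 18, 42 = 2×18 + 6, 18 = 3×6).
6 does not divide 38, so the congruence has no solution.

no solution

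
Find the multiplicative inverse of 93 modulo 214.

gcd(214, 93) = 1  (214 = 2×93 + 28, 93 = 3×28 + 9, 28 = 3×9 + 1, 9 = 9×1).
Back-substituting, 93×(-23) + 214×(10) = 1.
So 93×-23 ≡ 1 (mod 214), and -23 mod 214 = 191.

191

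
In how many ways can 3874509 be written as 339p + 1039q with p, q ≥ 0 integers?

gcd(1039, 339):
  1039 = 3×339 + 22
  339 = 15×22 + 9
  22 = 2×9 + 4
  9 = 2×4 + 1
  4 = 4×1
so gcd(1039, 339) = 1.
Back-substitute for Bézout coefficients:
  1 = 9 - 2×4
  ... = 339×(236) + 1039×(-77)
Scale by 3874509: one solution is (914384124, -298337193). Reduce p mod 1039: (745, 3486).
General: p = 745 + 1039t, q = 3486 - 339t.
p ≥ 0 ⇒ t ≥ 0; q ≥ 0 ⇒ t ≤ 10. So t ∈ [0, 10]: 11 solutions.

11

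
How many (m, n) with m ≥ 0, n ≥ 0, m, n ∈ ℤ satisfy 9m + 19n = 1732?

10

gcd(19, 9):
  19 = 2·9 + 1
  9 = 9·1
so gcd(19, 9) = 1.
Back-substitute for Bézout coefficients:
  1 = 19 - 2·9
  ... = 9·(-2) + 19·(1)
Scale by 1732: one solution is (-3464, 1732). Reduce m mod 19: (13, 85).
General: m = 13 + 19t, n = 85 - 9t.
m ≥ 0 ⇒ t ≥ 0; n ≥ 0 ⇒ t ≤ 9. So t ∈ [0, 9]: 10 solutions.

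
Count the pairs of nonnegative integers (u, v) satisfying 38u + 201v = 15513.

2

gcd(201, 38):
  201 = 5·38 + 11
  38 = 3·11 + 5
  11 = 2·5 + 1
  5 = 5·1
so gcd(201, 38) = 1.
Back-substitute for Bézout coefficients:
  1 = 11 - 2·5
  ... = 38·(-37) + 201·(7)
Scale by 15513: one solution is (-573981, 108591). Reduce u mod 201: (75, 63).
General: u = 75 + 201t, v = 63 - 38t.
u ≥ 0 ⇒ t ≥ 0; v ≥ 0 ⇒ t ≤ 1. So t ∈ [0, 1]: 2 solutions.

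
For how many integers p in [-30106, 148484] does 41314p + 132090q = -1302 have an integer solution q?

19

gcd(132090, 41314):
  132090 = 3*41314 + 8148
  41314 = 5*8148 + 574
  8148 = 14*574 + 112
  574 = 5*112 + 14
  112 = 8*14
so gcd(132090, 41314) = 14.
Back-substitute for Bézout coefficients:
  14 = 574 - 5*112
  ... = 41314*(1151) + 132090*(-360)
Scale by -93: particular solution (-107043, 33480); reduce p mod 9435: (6177, -1932).
General solution: p = 6177 + 9435t, q = -1932 - 2951t for integer t.
-30106 ≤ 6177 + 9435t ≤ 148484 gives t ∈ [-3, 15], which is 19 values.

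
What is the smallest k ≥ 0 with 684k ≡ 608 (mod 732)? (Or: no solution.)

no solution

gcd(732, 684) = 12  (732 = 1×684 + 48, 684 = 14×48 + 12, 48 = 4×12).
12 does not divide 608, so the congruence has no solution.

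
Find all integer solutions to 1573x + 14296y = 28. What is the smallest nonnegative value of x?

13060

gcd(14296, 1573) = 1.
1 divides 28, so solutions exist.
By Bézout, 1573·(-6171) + 14296·(679) = 1.
Scale by 28/1 = 28: (x₀, y₀) = (-172788, 19012).
General solution: x = -172788 + 14296t, y = 19012 - 1573t for integer t.
x ≥ 0: smallest is -172788 mod 14296 = 13060 (at t = 13), with y = -1437.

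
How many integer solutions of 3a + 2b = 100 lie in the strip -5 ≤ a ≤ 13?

9

gcd(3, 2):
  3 = 1*2 + 1
  2 = 2*1
so gcd(3, 2) = 1.
Back-substitute for Bézout coefficients:
  1 = 3 - 1*2
  ... = 3*(1) + 2*(-1)
Scale by 100: particular solution (100, -100); reduce a mod 2: (0, 50).
General solution: a = 0 + 2t, b = 50 - 3t for integer t.
-5 ≤ 0 + 2t ≤ 13 gives t ∈ [-2, 6], which is 9 values.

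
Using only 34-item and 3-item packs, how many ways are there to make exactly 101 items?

1

Need nonnegative integers with 34j + 3k = 101.
gcd(34, 3) = 1, and 34·(1) + 3·(-11) = 1.
So (j₀, k₀) = (101, -1111); general j = 101 + 3t, k = -1111 - 34t.
j ≥ 0 ⇒ t ≥ -33; k ≥ 0 ⇒ t ≤ -33. That's 1 value of t.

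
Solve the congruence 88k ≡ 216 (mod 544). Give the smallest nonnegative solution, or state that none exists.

gcd(544, 88) = 8.
8 divides 216, so solutions exist.
By Bézout, 88×(31) + 544×(-5) = 8.
So 88×(31) ≡ 8 (mod 544); multiply by 27: k ≡ 837 (mod 68).
Smallest nonnegative: k = 837 mod 68 = 21.

21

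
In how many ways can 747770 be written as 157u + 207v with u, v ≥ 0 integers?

gcd(207, 157) = 1  (207 = 1·157 + 50, 157 = 3·50 + 7, 50 = 7·7 + 1, 7 = 7·1).
Back-substituting, 157·(-29) + 207·(22) = 1.
Scale by 747770: one solution is (-21685330, 16450940). Reduce u mod 207: (197, 3463).
General: u = 197 + 207t, v = 3463 - 157t.
u ≥ 0 ⇒ t ≥ 0; v ≥ 0 ⇒ t ≤ 22. So t ∈ [0, 22]: 23 solutions.

23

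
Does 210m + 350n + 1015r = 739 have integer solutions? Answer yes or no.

gcd(350, 210) = 70  (350 = 1*210 + 140, 210 = 1*140 + 70, 140 = 2*70).
gcd(70, 1015) = 35.
35 does not divide 739 (remainder 4), so no integer solutions.

no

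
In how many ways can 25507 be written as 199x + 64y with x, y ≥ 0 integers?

gcd(199, 64) = 1.
By Bézout, 199·(-9) + 64·(28) = 1.
One solution: (5, 383).
General: x = 5 + 64t, y = 383 - 199t.
x ≥ 0 ⇒ t ≥ 0; y ≥ 0 ⇒ t ≤ 1. So t ∈ [0, 1]: 2 solutions.

2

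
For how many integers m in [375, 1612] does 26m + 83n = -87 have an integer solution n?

gcd(83, 26):
  83 = 3·26 + 5
  26 = 5·5 + 1
  5 = 5·1
so gcd(83, 26) = 1.
Back-substitute for Bézout coefficients:
  1 = 26 - 5·5
  ... = 26·(16) + 83·(-5)
Scale by -87: particular solution (-1392, 435); reduce m mod 83: (19, -7).
General solution: m = 19 + 83t, n = -7 - 26t for integer t.
375 ≤ 19 + 83t ≤ 1612 gives t ∈ [5, 19], which is 15 values.

15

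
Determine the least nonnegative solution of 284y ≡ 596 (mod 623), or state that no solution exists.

590

gcd(623, 284) = 1.
1 divides 596, so solutions exist.
By Bézout, 284×(-68) + 623×(31) = 1.
So 284×(-68) ≡ 1 (mod 623); multiply by 596: y ≡ -40528 (mod 623).
Smallest nonnegative: y = -40528 mod 623 = 590.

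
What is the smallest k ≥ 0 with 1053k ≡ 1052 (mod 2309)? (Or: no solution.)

gcd(2309, 1053):
  2309 = 2×1053 + 203
  1053 = 5×203 + 38
  203 = 5×38 + 13
  38 = 2×13 + 12
  13 = 1×12 + 1
  12 = 12×1
so gcd(2309, 1053) = 1.
1 divides 1052, so solutions exist.
Back-substitute for Bézout coefficients:
  1 = 13 - 1×12
  ... = 1053×(-182) + 2309×(83)
So 1053×(-182) ≡ 1 (mod 2309); multiply by 1052: k ≡ -191464 (mod 2309).
Smallest nonnegative: k = -191464 mod 2309 = 183.

183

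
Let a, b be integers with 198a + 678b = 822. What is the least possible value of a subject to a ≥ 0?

gcd(678, 198) = 6.
6 divides 822, so solutions exist.
By Bézout, 198*(24) + 678*(-7) = 6.
Scale by 822/6 = 137: (a₀, b₀) = (3288, -959).
General solution: a = 3288 + 113t, b = -959 - 33t for integer t.
a ≥ 0: smallest is 3288 mod 113 = 11 (at t = -29), with b = -2.

11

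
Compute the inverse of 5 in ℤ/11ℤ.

9

gcd(11, 5) = 1  (11 = 2×5 + 1, 5 = 5×1).
Back-substituting, 5×(-2) + 11×(1) = 1.
So 5×-2 ≡ 1 (mod 11), and -2 mod 11 = 9.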